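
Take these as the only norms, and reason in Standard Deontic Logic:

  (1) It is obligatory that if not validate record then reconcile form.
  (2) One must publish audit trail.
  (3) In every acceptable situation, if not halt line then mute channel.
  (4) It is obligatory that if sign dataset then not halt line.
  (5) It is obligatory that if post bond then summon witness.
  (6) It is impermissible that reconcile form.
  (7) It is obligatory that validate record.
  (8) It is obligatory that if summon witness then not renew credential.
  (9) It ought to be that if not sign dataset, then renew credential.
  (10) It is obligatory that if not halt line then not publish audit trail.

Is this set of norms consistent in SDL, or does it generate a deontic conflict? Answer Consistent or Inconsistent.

Consistent

Premise 1 is O(¬validate_record → reconcile_form), but O(¬validate_record) is not derivable from the premises, so it does not yield O(reconcile_form).
So O(reconcile_form) is not derivable, and the apparent clash with O(¬reconcile_form) does not arise.
A world satisfying every obligation exists (e.g. halt_line=true, mute_channel=false, post_bond=false, publish_audit_trail=true, reconcile_form=false, renew_credential=true, sign_dataset=false, summon_witness=false, validate_record=true); no atom is both obligatory and forbidden, so the set is consistent.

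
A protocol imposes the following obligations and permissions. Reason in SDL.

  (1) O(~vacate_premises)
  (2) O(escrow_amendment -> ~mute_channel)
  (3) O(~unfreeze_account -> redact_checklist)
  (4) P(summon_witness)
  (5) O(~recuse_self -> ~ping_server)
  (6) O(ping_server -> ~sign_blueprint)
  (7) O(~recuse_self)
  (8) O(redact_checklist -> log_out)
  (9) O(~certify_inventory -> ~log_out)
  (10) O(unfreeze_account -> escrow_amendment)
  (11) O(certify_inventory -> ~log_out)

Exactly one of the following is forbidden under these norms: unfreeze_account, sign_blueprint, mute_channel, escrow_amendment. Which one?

mute_channel

Premises 9 and 11 cover both cases: O(~certify_inventory -> ~log_out) and O(certify_inventory -> ~log_out). Since ~certify_inventory ∨ certify_inventory is a tautology, O(~log_out) follows.
Premise 8, O(redact_checklist -> log_out), contraposes to O(~log_out -> ~redact_checklist); with O(~log_out) we get O(~redact_checklist).
Premise 3 is O(~unfreeze_account -> redact_checklist); contrapositively O(~redact_checklist -> unfreeze_account). Since O(~redact_checklist) holds, K gives O(unfreeze_account).
Premise 10 is O(unfreeze_account -> escrow_amendment); since O(unfreeze_account), deontic closure gives O(escrow_amendment).
From O(escrow_amendment) and premise 2, O(escrow_amendment -> ~mute_channel), we obtain O(~mute_channel).
So O(~mute_channel) holds, i.e. mute_channel is forbidden. None of the other listed options is forbidden under the premises.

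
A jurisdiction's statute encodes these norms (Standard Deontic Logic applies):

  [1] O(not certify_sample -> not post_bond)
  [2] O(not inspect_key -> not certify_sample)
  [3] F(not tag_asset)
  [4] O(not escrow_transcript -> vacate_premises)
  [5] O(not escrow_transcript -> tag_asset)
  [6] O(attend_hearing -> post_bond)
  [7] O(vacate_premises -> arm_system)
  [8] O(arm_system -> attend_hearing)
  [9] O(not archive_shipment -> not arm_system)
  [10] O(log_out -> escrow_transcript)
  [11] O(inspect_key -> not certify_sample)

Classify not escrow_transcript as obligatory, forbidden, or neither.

Forbidden

By case analysis on inspect_key: premise 11 gives O(inspect_key -> not certify_sample) and premise 2 gives O(not inspect_key -> not certify_sample), so O(not certify_sample) either way.
With premise 1, O(not certify_sample -> not post_bond), the K-axiom yields O(not post_bond).
Premise 6 is O(attend_hearing -> post_bond); contrapositively O(not post_bond -> not attend_hearing). Since O(not post_bond) holds, K gives O(not attend_hearing).
The contrapositive of premise 8 (O(arm_system -> attend_hearing)) is O(not attend_hearing -> not arm_system), and O(not attend_hearing) is already established, so O(not arm_system).
The contrapositive of premise 7 (O(vacate_premises -> arm_system)) is O(not arm_system -> not vacate_premises), and O(not arm_system) is already established, so O(not vacate_premises).
The contrapositive of premise 4 (O(not escrow_transcript -> vacate_premises)) is O(not vacate_premises -> escrow_transcript), and O(not vacate_premises) is already established, so O(escrow_transcript).
Premises 3, 5, 9, 10 do not contribute to this derivation.
Thus O(escrow_transcript), which is F(not escrow_transcript): not escrow_transcript is forbidden.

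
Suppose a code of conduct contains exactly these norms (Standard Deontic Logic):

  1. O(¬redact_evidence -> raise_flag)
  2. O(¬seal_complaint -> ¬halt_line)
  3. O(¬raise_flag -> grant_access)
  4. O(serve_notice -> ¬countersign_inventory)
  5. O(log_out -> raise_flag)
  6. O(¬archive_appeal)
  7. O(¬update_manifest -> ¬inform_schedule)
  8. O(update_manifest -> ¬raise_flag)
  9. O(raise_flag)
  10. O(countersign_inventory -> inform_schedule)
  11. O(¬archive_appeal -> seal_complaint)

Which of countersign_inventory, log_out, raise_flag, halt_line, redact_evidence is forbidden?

countersign_inventory

Premise 9 gives O(raise_flag).
Premise 8 is O(update_manifest -> ¬raise_flag); contrapositively O(raise_flag -> ¬update_manifest). Since O(raise_flag) holds, K gives O(¬update_manifest).
Applying K to premise 7 (O(¬update_manifest -> ¬inform_schedule)) and O(¬update_manifest) yields O(¬inform_schedule).
Premise 10, O(countersign_inventory -> inform_schedule), contraposes to O(¬inform_schedule -> ¬countersign_inventory); with O(¬inform_schedule) we get O(¬countersign_inventory).
So O(¬countersign_inventory) holds, i.e. countersign_inventory is forbidden. None of the other listed options is forbidden under the premises.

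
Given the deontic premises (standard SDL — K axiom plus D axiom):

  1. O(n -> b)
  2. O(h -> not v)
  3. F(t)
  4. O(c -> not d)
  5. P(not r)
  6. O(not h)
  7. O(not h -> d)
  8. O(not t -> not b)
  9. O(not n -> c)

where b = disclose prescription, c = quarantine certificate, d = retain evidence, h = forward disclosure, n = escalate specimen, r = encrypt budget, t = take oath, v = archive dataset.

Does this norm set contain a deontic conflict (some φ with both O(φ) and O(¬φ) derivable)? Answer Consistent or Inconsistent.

Inconsistent

Premise 6 gives O(not h).
With premise 7, O(not h -> d), the K-axiom yields O(d).
The contrapositive of premise 4 (O(c -> not d)) is O(d -> not c), and O(d) is already established, so O(not c).
The contrapositive of premise 9 (O(not n -> c)) is O(not c -> n), and O(not c) is already established, so O(n).
Premise 1 is O(n -> b); since O(n), deontic closure gives O(b).
Premise 8, O(not t -> not b), contraposes to O(b -> t); with O(b) we get O(t).
Yet premise 3 is F(t), i.e. O(not t).
We now have both O(t) and O(not t) — t is simultaneously obligatory and forbidden, violating the D-axiom.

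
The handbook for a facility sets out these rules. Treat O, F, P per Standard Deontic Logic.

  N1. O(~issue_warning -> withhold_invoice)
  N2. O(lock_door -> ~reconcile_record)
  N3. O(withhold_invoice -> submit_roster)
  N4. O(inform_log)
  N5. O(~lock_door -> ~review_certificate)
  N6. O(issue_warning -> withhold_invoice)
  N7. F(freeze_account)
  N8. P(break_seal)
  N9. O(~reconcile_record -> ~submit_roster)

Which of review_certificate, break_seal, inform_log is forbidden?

review_certificate

By case analysis on ~issue_warning: premise 1 gives O(~issue_warning -> withhold_invoice) and premise 6 gives O(issue_warning -> withhold_invoice), so O(withhold_invoice) either way.
From O(withhold_invoice) and premise 3, O(withhold_invoice -> submit_roster), we obtain O(submit_roster).
Premise 9, O(~reconcile_record -> ~submit_roster), contraposes to O(submit_roster -> reconcile_record); with O(submit_roster) we get O(reconcile_record).
Premise 2, O(lock_door -> ~reconcile_record), contraposes to O(reconcile_record -> ~lock_door); with O(reconcile_record) we get O(~lock_door).
With premise 5, O(~lock_door -> ~review_certificate), the K-axiom yields O(~review_certificate).
So O(~review_certificate) holds, i.e. review_certificate is forbidden. None of the other listed options is forbidden under the premises.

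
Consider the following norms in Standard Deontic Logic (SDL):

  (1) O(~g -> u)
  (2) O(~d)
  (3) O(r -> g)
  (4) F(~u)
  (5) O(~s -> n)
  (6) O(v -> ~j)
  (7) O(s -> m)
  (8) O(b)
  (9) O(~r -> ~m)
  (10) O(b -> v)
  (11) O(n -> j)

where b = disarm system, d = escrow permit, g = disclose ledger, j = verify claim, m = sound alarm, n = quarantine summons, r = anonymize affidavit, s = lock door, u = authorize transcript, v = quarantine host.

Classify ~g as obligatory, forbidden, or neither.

Premise 8 states O(b) outright.
Premise 10 is O(b -> v); since O(b), deontic closure gives O(v).
From O(v) and premise 6, O(v -> ~j), we obtain O(~j).
Premise 11, O(n -> j), contraposes to O(~j -> ~n); with O(~j) we get O(~n).
Premise 5 is O(~s -> n); contrapositively O(~n -> s). Since O(~n) holds, K gives O(s).
From O(s) and premise 7, O(s -> m), we obtain O(m).
The contrapositive of premise 9 (O(~r -> ~m)) is O(m -> r), and O(m) is already established, so O(r).
From O(r) and premise 3, O(r -> g), we obtain O(g).
Premises 1, 2, 4 do not contribute to this derivation.
Thus O(g), which is F(~g): ~g is forbidden.

Forbidden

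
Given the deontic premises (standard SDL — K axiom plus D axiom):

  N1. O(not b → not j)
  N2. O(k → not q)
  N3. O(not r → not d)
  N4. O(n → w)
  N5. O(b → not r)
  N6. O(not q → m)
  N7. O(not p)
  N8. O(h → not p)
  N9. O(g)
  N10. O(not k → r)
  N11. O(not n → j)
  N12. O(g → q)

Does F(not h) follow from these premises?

No

Premise 8 is O(h → not p); even if O(not p) held, inferring O(h) would be affirming the consequent — invalid.
No other premise forces O(h). An ideal world satisfying every premise can still have not h true, so F(not h) is not derivable.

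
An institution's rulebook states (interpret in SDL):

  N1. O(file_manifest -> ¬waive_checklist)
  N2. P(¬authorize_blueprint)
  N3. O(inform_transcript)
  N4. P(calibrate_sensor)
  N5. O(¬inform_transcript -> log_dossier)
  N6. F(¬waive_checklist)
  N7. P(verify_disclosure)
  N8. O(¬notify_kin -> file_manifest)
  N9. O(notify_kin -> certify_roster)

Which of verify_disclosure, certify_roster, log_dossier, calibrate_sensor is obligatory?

certify_roster

Premise 6, F(¬waive_checklist), is equivalent to O(waive_checklist).
The contrapositive of premise 1 (O(file_manifest -> ¬waive_checklist)) is O(waive_checklist -> ¬file_manifest), and O(waive_checklist) is already established, so O(¬file_manifest).
Premise 8, O(¬notify_kin -> file_manifest), contraposes to O(¬file_manifest -> notify_kin); with O(¬file_manifest) we get O(notify_kin).
Applying K to premise 9 (O(notify_kin -> certify_roster)) and O(notify_kin) yields O(certify_roster).
So O(certify_roster) holds — certify_roster is obligatory. None of the other listed options is made obligatory by any chain of premises.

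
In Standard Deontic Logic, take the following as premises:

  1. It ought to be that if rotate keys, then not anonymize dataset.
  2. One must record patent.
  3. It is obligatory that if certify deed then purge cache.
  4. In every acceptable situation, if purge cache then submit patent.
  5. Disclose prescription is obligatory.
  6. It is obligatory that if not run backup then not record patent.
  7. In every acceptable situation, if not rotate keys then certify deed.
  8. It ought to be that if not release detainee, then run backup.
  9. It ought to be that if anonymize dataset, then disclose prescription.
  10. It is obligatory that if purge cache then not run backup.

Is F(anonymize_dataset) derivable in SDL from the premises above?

Premise 2 gives O(record_patent).
Premise 6 is O(¬run_backup → ¬record_patent); contrapositively O(record_patent → run_backup). Since O(record_patent) holds, K gives O(run_backup).
The contrapositive of premise 10 (O(purge_cache → ¬run_backup)) is O(run_backup → ¬purge_cache), and O(run_backup) is already established, so O(¬purge_cache).
Premise 3, O(certify_deed → purge_cache), contraposes to O(¬purge_cache → ¬certify_deed); with O(¬purge_cache) we get O(¬certify_deed).
Premise 7 is O(¬rotate_keys → certify_deed); contrapositively O(¬certify_deed → rotate_keys). Since O(¬certify_deed) holds, K gives O(rotate_keys).
Premise 1 is O(rotate_keys → ¬anonymize_dataset); since O(rotate_keys), deontic closure gives O(¬anonymize_dataset).
Premises 4, 5, 8, 9 do not contribute to this derivation.
So O(¬anonymize_dataset) holds, i.e. F(anonymize_dataset). The claim follows.

Yes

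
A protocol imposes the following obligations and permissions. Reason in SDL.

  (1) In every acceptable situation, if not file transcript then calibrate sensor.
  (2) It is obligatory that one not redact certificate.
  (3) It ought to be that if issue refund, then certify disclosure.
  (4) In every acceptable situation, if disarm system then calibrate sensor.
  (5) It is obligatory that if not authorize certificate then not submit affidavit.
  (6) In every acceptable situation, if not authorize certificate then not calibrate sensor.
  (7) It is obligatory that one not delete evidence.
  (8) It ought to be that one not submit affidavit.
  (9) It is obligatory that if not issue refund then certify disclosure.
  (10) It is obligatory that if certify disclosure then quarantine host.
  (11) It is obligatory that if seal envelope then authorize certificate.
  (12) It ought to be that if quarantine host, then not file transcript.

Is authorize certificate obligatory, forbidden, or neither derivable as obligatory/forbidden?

Obligatory

Premises 3 and 9 are O(issue_refund → certify_disclosure) and O(¬issue_refund → certify_disclosure); every ideal world satisfies issue_refund or ¬issue_refund, so in either case certify_disclosure holds — hence O(certify_disclosure).
Premise 10 is O(certify_disclosure → quarantine_host); since O(certify_disclosure), deontic closure gives O(quarantine_host).
Premise 12 is O(quarantine_host → ¬file_transcript); since O(quarantine_host), deontic closure gives O(¬file_transcript).
Premise 1 is O(¬file_transcript → calibrate_sensor); since O(¬file_transcript), deontic closure gives O(calibrate_sensor).
Premise 6 is O(¬authorize_certificate → ¬calibrate_sensor); contrapositively O(calibrate_sensor → authorize_certificate). Since O(calibrate_sensor) holds, K gives O(authorize_certificate).
Premises 2, 4, 5, 7, 8, 11 do not contribute to this derivation.
Hence authorize_certificate is obligatory.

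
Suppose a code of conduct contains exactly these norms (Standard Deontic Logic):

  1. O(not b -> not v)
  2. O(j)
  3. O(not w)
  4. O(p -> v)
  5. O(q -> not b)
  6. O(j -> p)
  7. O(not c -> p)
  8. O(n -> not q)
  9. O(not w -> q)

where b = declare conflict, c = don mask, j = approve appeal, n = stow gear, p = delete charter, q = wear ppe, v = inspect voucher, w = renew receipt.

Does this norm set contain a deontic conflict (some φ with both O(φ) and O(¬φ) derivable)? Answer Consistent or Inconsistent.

Inconsistent

From premise 2 we have O(j).
Premise 6 is O(j -> p); since O(j), deontic closure gives O(p).
With premise 4, O(p -> v), the K-axiom yields O(v).
Premise 1, O(not b -> not v), contraposes to O(v -> b); with O(v) we get O(b).
The contrapositive of premise 5 (O(q -> not b)) is O(b -> not q), and O(b) is already established, so O(not q).
Premise 9 is O(not w -> q); contrapositively O(not q -> w). Since O(not q) holds, K gives O(w).
Yet premise 3 states O(not w).
We now have both O(w) and O(not w) — w is simultaneously obligatory and forbidden, violating the D-axiom.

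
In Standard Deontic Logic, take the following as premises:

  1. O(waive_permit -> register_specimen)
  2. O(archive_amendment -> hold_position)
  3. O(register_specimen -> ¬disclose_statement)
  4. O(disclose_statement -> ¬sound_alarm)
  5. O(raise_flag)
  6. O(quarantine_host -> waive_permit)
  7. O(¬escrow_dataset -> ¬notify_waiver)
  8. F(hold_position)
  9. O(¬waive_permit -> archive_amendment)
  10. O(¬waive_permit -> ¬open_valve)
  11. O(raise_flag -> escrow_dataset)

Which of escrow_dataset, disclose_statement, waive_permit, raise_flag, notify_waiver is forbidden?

F(hold_position) at premise 8 means O(¬hold_position).
The contrapositive of premise 2 (O(archive_amendment -> hold_position)) is O(¬hold_position -> ¬archive_amendment), and O(¬hold_position) is already established, so O(¬archive_amendment).
The contrapositive of premise 9 (O(¬waive_permit -> archive_amendment)) is O(¬archive_amendment -> waive_permit), and O(¬archive_amendment) is already established, so O(waive_permit).
From O(waive_permit) and premise 1, O(waive_permit -> register_specimen), we obtain O(register_specimen).
From O(register_specimen) and premise 3, O(register_specimen -> ¬disclose_statement), we obtain O(¬disclose_statement).
So O(¬disclose_statement) holds, i.e. disclose_statement is forbidden. None of the other listed options is forbidden under the premises.

disclose_statement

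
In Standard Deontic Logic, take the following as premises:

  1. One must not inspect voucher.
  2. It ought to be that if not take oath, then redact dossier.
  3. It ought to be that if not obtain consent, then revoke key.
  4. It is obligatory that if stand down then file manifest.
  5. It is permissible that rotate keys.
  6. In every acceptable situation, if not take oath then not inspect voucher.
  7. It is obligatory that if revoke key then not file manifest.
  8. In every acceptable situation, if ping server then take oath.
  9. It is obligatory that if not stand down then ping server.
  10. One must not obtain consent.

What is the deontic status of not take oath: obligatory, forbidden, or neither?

Premise 10 is F(obtain_consent), i.e. O(¬obtain_consent).
With premise 3, O(¬obtain_consent → revoke_key), the K-axiom yields O(revoke_key).
From O(revoke_key) and premise 7, O(revoke_key → ¬file_manifest), we obtain O(¬file_manifest).
Premise 4, O(stand_down → file_manifest), contraposes to O(¬file_manifest → ¬stand_down); with O(¬file_manifest) we get O(¬stand_down).
Applying K to premise 9 (O(¬stand_down → ping_server)) and O(¬stand_down) yields O(ping_server).
Premise 8 is O(ping_server → take_oath); since O(ping_server), deontic closure gives O(take_oath).
Premises 1, 2, 5, 6 do not contribute to this derivation.
Thus O(take_oath), which is F(¬take_oath): ¬take_oath is forbidden.

Forbidden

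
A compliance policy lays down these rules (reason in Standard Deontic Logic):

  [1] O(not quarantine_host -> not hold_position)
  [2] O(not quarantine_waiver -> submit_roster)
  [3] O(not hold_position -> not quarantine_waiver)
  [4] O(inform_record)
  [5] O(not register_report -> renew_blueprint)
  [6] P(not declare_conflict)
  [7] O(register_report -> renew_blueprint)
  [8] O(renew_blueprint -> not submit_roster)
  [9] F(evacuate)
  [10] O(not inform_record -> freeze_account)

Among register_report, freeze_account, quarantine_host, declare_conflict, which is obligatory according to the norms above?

Premises 7 and 5 are O(register_report -> renew_blueprint) and O(not register_report -> renew_blueprint); every ideal world satisfies register_report or not register_report, so in either case renew_blueprint holds — hence O(renew_blueprint).
From O(renew_blueprint) and premise 8, O(renew_blueprint -> not submit_roster), we obtain O(not submit_roster).
Premise 2, O(not quarantine_waiver -> submit_roster), contraposes to O(not submit_roster -> quarantine_waiver); with O(not submit_roster) we get O(quarantine_waiver).
The contrapositive of premise 3 (O(not hold_position -> not quarantine_waiver)) is O(quarantine_waiver -> hold_position), and O(quarantine_waiver) is already established, so O(hold_position).
The contrapositive of premise 1 (O(not quarantine_host -> not hold_position)) is O(hold_position -> quarantine_host), and O(hold_position) is already established, so O(quarantine_host).
So O(quarantine_host) holds — quarantine_host is obligatory. None of the other listed options is made obligatory by any chain of premises.

quarantine_host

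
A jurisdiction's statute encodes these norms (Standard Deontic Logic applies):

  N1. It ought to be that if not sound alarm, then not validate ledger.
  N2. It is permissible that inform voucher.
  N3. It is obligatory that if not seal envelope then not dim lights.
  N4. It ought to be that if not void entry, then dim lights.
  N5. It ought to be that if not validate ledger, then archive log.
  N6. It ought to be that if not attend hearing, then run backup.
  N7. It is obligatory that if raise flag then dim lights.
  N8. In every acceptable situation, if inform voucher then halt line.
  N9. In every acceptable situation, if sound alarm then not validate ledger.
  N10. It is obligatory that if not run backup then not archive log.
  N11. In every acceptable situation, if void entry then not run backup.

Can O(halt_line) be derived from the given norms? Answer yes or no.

Premise 8 is O(inform_voucher → halt_line), but O(inform_voucher) is not derivable from the premises (the permission P(inform_voucher) asserts only ¬O(¬inform_voucher), not O(inform_voucher)), so it does not yield O(halt_line).
No other premise forces O(halt_line). An ideal world satisfying every premise can still have halt_line false, so O(halt_line) is not derivable.

No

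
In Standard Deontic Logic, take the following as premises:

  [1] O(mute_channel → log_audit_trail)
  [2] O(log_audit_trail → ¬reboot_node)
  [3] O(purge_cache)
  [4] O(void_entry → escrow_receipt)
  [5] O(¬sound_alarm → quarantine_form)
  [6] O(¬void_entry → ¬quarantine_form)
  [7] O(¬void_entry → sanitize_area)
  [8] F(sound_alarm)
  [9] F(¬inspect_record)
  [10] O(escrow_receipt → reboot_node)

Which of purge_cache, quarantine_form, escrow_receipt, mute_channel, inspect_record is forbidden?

Premise 8 is F(sound_alarm), i.e. O(¬sound_alarm).
With premise 5, O(¬sound_alarm → quarantine_form), the K-axiom yields O(quarantine_form).
Premise 6 is O(¬void_entry → ¬quarantine_form); contrapositively O(quarantine_form → void_entry). Since O(quarantine_form) holds, K gives O(void_entry).
From O(void_entry) and premise 4, O(void_entry → escrow_receipt), we obtain O(escrow_receipt).
With premise 10, O(escrow_receipt → reboot_node), the K-axiom yields O(reboot_node).
The contrapositive of premise 2 (O(log_audit_trail → ¬reboot_node)) is O(reboot_node → ¬log_audit_trail), and O(reboot_node) is already established, so O(¬log_audit_trail).
Premise 1 is O(mute_channel → log_audit_trail); contrapositively O(¬log_audit_trail → ¬mute_channel). Since O(¬log_audit_trail) holds, K gives O(¬mute_channel).
So O(¬mute_channel) holds, i.e. mute_channel is forbidden. None of the other listed options is forbidden under the premises.

mute_channel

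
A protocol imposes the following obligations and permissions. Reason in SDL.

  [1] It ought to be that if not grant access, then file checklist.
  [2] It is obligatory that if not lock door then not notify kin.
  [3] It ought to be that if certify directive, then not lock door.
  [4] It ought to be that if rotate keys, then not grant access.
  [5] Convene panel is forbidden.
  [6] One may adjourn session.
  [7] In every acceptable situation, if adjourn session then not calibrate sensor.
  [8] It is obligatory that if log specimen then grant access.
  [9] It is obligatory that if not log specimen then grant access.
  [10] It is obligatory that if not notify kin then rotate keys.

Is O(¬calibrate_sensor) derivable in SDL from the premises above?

No

Premise 7 is O(adjourn_session → ¬calibrate_sensor), but O(adjourn_session) is not derivable from the premises (the permission P(adjourn_session) asserts only ¬O(¬adjourn_session), not O(adjourn_session)), so it does not yield O(¬calibrate_sensor).
No other premise forces O(¬calibrate_sensor). An ideal world satisfying every premise can still have ¬calibrate_sensor false, so O(¬calibrate_sensor) is not derivable.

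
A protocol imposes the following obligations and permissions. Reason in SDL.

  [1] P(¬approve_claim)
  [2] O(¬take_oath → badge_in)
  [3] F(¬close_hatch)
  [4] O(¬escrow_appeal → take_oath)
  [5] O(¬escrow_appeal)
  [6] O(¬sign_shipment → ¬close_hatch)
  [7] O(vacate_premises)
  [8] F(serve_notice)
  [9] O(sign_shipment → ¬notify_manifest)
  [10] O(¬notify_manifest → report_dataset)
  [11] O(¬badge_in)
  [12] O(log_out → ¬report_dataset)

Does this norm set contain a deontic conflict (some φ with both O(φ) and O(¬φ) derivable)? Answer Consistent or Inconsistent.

Consistent

Premise 2 is O(¬take_oath → badge_in), but O(¬take_oath) is not derivable from the premises, so it does not yield O(badge_in).
So O(badge_in) is not derivable, and the apparent clash with O(¬badge_in) does not arise.
A world satisfying every obligation exists (e.g. approve_claim=false, badge_in=false, close_hatch=true, escrow_appeal=false, log_out=false, notify_manifest=false, report_dataset=true, serve_notice=false, sign_shipment=true, take_oath=true, vacate_premises=true); no atom is both obligatory and forbidden, so the set is consistent.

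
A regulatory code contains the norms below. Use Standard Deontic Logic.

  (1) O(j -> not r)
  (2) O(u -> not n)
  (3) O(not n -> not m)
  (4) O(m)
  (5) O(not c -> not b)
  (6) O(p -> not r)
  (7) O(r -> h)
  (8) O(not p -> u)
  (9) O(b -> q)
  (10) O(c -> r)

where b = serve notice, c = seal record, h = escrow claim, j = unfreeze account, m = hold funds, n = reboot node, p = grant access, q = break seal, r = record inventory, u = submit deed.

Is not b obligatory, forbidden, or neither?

From premise 4 we have O(m).
The contrapositive of premise 3 (O(not n -> not m)) is O(m -> n), and O(m) is already established, so O(n).
Premise 2, O(u -> not n), contraposes to O(n -> not u); with O(n) we get O(not u).
Premise 8 is O(not p -> u); contrapositively O(not u -> p). Since O(not u) holds, K gives O(p).
Applying K to premise 6 (O(p -> not r)) and O(p) yields O(not r).
Premise 10, O(c -> r), contraposes to O(not r -> not c); with O(not r) we get O(not c).
With premise 5, O(not c -> not b), the K-axiom yields O(not b).
Premises 1, 7, 9 do not contribute to this derivation.
Hence not b is obligatory.

Obligatory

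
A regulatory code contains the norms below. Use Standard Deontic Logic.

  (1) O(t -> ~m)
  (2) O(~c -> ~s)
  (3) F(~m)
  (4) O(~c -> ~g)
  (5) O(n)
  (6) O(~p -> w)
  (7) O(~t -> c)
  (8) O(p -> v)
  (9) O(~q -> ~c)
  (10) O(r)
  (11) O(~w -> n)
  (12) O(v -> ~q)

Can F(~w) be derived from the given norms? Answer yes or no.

F(~m) at premise 3 means O(m).
Premise 1, O(t -> ~m), contraposes to O(m -> ~t); with O(m) we get O(~t).
From O(~t) and premise 7, O(~t -> c), we obtain O(c).
Premise 9, O(~q -> ~c), contraposes to O(c -> q); with O(c) we get O(q).
Premise 12, O(v -> ~q), contraposes to O(q -> ~v); with O(q) we get O(~v).
The contrapositive of premise 8 (O(p -> v)) is O(~v -> ~p), and O(~v) is already established, so O(~p).
With premise 6, O(~p -> w), the K-axiom yields O(w).
Premises 2, 4, 5, 10, 11 do not contribute to this derivation.
So O(w) holds, i.e. F(~w). The claim follows.

Yes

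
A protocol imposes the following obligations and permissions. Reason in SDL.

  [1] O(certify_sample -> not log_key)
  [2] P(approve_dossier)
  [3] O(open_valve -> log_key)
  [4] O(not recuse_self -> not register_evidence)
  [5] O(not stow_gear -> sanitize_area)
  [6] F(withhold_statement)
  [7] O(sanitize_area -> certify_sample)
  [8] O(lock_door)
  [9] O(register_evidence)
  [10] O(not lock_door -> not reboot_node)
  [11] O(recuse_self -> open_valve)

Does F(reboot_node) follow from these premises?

Premise 10 is O(not lock_door -> not reboot_node), but O(not lock_door) is not derivable from the premises, so it does not yield O(not reboot_node).
No other premise forces O(not reboot_node). An ideal world satisfying every premise can still have reboot_node true, so F(reboot_node) is not derivable.

No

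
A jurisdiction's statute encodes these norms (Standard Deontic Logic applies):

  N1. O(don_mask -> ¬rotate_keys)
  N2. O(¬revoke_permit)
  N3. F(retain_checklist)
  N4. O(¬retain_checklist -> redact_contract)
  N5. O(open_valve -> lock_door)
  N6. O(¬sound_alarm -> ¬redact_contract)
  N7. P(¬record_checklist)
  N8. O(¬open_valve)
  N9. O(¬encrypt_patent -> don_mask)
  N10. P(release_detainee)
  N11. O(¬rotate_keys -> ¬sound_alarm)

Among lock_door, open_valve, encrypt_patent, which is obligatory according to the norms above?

Premise 3, F(retain_checklist), is equivalent to O(¬retain_checklist).
Premise 4 is O(¬retain_checklist -> redact_contract); since O(¬retain_checklist), deontic closure gives O(redact_contract).
Premise 6 is O(¬sound_alarm -> ¬redact_contract); contrapositively O(redact_contract -> sound_alarm). Since O(redact_contract) holds, K gives O(sound_alarm).
The contrapositive of premise 11 (O(¬rotate_keys -> ¬sound_alarm)) is O(sound_alarm -> rotate_keys), and O(sound_alarm) is already established, so O(rotate_keys).
Premise 1, O(don_mask -> ¬rotate_keys), contraposes to O(rotate_keys -> ¬don_mask); with O(rotate_keys) we get O(¬don_mask).
Premise 9 is O(¬encrypt_patent -> don_mask); contrapositively O(¬don_mask -> encrypt_patent). Since O(¬don_mask) holds, K gives O(encrypt_patent).
So O(encrypt_patent) holds — encrypt_patent is obligatory. None of the other listed options is made obligatory by any chain of premises.

encrypt_patent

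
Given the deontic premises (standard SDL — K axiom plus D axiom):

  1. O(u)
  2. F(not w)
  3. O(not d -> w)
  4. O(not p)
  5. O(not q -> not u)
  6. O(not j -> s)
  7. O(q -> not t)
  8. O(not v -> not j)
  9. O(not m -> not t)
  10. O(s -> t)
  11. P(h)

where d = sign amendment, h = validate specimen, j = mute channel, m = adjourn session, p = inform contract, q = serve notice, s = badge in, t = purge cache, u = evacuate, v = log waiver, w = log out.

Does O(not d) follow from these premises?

No

Premise 3 is O(not d -> w); even if O(w) held, inferring O(not d) would be affirming the consequent — invalid.
No other premise forces O(not d). An ideal world satisfying every premise can still have not d false, so O(not d) is not derivable.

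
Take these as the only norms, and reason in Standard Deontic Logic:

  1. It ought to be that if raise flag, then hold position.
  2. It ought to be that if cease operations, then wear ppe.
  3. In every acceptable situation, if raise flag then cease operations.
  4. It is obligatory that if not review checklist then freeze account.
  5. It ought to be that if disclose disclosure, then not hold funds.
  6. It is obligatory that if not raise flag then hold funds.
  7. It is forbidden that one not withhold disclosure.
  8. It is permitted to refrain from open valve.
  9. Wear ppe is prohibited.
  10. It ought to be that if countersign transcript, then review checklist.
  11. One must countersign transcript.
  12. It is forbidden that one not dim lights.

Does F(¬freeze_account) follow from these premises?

No

Premise 4 is O(¬review_checklist → freeze_account), but O(¬review_checklist) is not derivable from the premises, so it does not yield O(freeze_account).
No other premise forces O(freeze_account). An ideal world satisfying every premise can still have ¬freeze_account true, so F(¬freeze_account) is not derivable.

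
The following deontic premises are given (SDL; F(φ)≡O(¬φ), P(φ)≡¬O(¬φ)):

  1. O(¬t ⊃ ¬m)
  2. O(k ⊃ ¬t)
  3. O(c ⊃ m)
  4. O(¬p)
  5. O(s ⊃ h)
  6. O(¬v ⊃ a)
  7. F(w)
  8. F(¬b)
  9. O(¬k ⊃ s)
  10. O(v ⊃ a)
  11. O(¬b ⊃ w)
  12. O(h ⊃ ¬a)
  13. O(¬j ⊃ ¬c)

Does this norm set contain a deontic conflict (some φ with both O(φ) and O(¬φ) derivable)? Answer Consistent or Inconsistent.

Consistent

Premise 11 is O(¬b ⊃ w), but O(¬b) is not derivable from the premises, so it does not yield O(w).
So O(w) is not derivable, and the apparent clash with O(¬w) does not arise.
A world satisfying every obligation exists (e.g. a=true, b=true, c=false, h=false, j=false, k=true, m=false, p=false, s=false, t=false, v=false, w=false); no atom is both obligatory and forbidden, so the set is consistent.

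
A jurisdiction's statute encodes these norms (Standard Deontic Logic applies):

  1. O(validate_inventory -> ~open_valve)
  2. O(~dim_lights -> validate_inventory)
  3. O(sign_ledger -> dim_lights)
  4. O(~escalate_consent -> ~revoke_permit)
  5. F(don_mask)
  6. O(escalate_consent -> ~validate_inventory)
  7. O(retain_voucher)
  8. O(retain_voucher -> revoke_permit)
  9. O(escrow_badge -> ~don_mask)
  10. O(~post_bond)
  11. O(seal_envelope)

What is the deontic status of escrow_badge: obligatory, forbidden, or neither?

Premise 9 is O(escrow_badge -> ~don_mask); even if O(~don_mask) held, inferring O(escrow_badge) would be affirming the consequent — invalid.
No premise or chain of K-axiom applications forces O(escrow_badge), and none forces O(~escrow_badge). So escrow_badge is neither obligatory nor forbidden under these norms.

Neither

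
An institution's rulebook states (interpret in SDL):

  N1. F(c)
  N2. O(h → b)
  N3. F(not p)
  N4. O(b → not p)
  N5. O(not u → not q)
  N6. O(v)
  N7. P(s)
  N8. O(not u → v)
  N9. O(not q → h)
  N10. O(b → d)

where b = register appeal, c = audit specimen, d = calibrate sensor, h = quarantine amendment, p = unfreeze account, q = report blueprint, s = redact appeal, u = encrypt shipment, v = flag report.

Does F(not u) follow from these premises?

Yes

Premise 3 is F(not p), i.e. O(p).
Premise 4 is O(b → not p); contrapositively O(p → not b). Since O(p) holds, K gives O(not b).
Premise 2 is O(h → b); contrapositively O(not b → not h). Since O(not b) holds, K gives O(not h).
Premise 9 is O(not q → h); contrapositively O(not h → q). Since O(not h) holds, K gives O(q).
The contrapositive of premise 5 (O(not u → not q)) is O(q → u), and O(q) is already established, so O(u).
Premises 1, 6, 7, 8, 10 do not contribute to this derivation.
So O(u) holds, i.e. F(not u). The claim follows.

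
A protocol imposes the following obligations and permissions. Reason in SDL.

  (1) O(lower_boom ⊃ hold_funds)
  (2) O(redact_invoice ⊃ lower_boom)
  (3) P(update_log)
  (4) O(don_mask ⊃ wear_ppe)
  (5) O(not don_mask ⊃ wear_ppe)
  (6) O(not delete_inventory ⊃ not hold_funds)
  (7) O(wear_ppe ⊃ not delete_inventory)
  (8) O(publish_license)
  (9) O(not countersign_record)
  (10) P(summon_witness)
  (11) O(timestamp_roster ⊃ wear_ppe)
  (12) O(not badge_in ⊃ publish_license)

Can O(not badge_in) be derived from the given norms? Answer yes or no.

Premise 12 is O(not badge_in ⊃ publish_license); even if O(publish_license) held, inferring O(not badge_in) would be affirming the consequent — invalid.
No other premise forces O(not badge_in). An ideal world satisfying every premise can still have not badge_in false, so O(not badge_in) is not derivable.

No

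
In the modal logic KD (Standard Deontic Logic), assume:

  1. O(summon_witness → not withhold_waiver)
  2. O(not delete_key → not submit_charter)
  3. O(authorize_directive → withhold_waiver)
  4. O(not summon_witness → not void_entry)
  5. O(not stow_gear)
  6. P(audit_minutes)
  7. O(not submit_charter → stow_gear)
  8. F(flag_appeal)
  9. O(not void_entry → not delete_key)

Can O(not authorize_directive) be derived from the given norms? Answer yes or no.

Yes

Premise 5 gives O(not stow_gear).
Premise 7, O(not submit_charter → stow_gear), contraposes to O(not stow_gear → submit_charter); with O(not stow_gear) we get O(submit_charter).
The contrapositive of premise 2 (O(not delete_key → not submit_charter)) is O(submit_charter → delete_key), and O(submit_charter) is already established, so O(delete_key).
Premise 9 is O(not void_entry → not delete_key); contrapositively O(delete_key → void_entry). Since O(delete_key) holds, K gives O(void_entry).
The contrapositive of premise 4 (O(not summon_witness → not void_entry)) is O(void_entry → summon_witness), and O(void_entry) is already established, so O(summon_witness).
Applying K to premise 1 (O(summon_witness → not withhold_waiver)) and O(summon_witness) yields O(not withhold_waiver).
Premise 3 is O(authorize_directive → withhold_waiver); contrapositively O(not withhold_waiver → not authorize_directive). Since O(not withhold_waiver) holds, K gives O(not authorize_directive).
Premises 6, 8 do not contribute to this derivation.
So O(not authorize_directive) follows.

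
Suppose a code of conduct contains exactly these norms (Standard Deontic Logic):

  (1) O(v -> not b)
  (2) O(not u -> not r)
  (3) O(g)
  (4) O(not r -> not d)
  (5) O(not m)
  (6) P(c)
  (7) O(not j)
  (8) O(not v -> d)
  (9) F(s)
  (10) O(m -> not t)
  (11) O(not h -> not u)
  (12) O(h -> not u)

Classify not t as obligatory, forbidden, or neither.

Neither

Premise 10 is O(m -> not t), but O(m) is not derivable from the premises, so it does not yield O(not t).
No premise or chain of K-axiom applications forces O(not t), and none forces O(t). So not t is neither obligatory nor forbidden under these norms.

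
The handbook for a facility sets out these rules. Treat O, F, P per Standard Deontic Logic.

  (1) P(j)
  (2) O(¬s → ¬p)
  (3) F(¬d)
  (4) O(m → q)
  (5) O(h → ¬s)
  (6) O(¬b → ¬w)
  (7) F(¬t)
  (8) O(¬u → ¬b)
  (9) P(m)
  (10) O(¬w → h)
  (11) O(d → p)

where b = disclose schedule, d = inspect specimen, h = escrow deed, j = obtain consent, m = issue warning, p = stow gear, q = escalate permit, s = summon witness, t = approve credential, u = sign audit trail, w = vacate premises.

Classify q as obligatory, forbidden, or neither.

Neither

Premise 4 is O(m → q), but O(m) is not derivable from the premises (the permission P(m) asserts only ¬O(¬m), not O(m)), so it does not yield O(q).
No premise or chain of K-axiom applications forces O(q), and none forces O(¬q). So q is neither obligatory nor forbidden under these norms.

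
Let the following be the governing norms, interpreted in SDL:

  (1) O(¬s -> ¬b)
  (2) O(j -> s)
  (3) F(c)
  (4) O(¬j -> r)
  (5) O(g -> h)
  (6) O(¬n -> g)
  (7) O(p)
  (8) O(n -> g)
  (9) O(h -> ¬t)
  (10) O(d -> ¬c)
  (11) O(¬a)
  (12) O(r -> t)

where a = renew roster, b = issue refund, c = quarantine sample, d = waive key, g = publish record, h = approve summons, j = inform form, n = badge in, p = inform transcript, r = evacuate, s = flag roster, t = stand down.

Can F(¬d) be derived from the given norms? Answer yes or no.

No

Premise 10 is O(d -> ¬c); even if O(¬c) held, inferring O(d) would be affirming the consequent — invalid.
No other premise forces O(d). An ideal world satisfying every premise can still have ¬d true, so F(¬d) is not derivable.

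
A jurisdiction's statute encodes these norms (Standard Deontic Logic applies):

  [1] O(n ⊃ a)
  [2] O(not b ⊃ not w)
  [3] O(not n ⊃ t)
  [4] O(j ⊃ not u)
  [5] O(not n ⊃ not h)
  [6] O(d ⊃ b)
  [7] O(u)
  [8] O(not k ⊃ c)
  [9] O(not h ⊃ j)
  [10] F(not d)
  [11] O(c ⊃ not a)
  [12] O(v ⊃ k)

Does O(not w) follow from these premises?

Premise 2 is O(not b ⊃ not w), but O(not b) is not derivable from the premises, so it does not yield O(not w).
No other premise forces O(not w). An ideal world satisfying every premise can still have not w false, so O(not w) is not derivable.

No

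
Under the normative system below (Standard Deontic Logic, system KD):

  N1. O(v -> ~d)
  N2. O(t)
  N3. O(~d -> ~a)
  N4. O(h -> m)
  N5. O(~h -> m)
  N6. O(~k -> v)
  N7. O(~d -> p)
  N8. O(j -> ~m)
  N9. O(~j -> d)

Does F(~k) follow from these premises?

Yes

Premises 5 and 4 cover both cases: O(~h -> m) and O(h -> m). Since ~h ∨ h is a tautology, O(m) follows.
Premise 8, O(j -> ~m), contraposes to O(m -> ~j); with O(m) we get O(~j).
Premise 9 is O(~j -> d); since O(~j), deontic closure gives O(d).
Premise 1, O(v -> ~d), contraposes to O(d -> ~v); with O(d) we get O(~v).
The contrapositive of premise 6 (O(~k -> v)) is O(~v -> k), and O(~v) is already established, so O(k).
Premises 2, 3, 7 do not contribute to this derivation.
So O(k) holds, i.e. F(~k). The claim follows.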